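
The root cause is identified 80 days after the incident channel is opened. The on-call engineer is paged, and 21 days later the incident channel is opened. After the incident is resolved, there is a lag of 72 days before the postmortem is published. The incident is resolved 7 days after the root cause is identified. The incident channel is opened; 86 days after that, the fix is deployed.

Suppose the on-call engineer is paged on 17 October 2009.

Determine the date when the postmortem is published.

15 April 2010

The on-call engineer is paged: Oct 17, 2009.
The incident channel is opened: Oct 17, 2009 + 21 days = Nov 7, 2009.
The root cause is identified: Nov 7, 2009 + 80 days = Jan 26, 2010.
The incident is resolved: Jan 26, 2010 + 7 days = Feb 2, 2010.
The postmortem is published: Feb 2, 2010 + 72 days = Apr 15, 2010.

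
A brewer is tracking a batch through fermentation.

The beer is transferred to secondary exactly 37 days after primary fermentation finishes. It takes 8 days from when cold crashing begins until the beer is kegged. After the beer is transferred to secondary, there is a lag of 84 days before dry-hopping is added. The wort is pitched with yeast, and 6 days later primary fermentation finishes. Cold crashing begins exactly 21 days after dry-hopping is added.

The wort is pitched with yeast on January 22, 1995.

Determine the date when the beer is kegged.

The wort is pitched with yeast: Jan 22, 1995.
Primary fermentation finishes: Jan 22, 1995 + 6 days = Jan 28, 1995.
The beer is transferred to secondary: Jan 28, 1995 + 37 days = Mar 6, 1995.
Dry-hopping is added: Mar 6, 1995 + 84 days = May 29, 1995.
Cold crashing begins: May 29, 1995 + 21 days = Jun 19, 1995.
The beer is kegged: Jun 19, 1995 + 8 days = Jun 27, 1995.

June 27, 1995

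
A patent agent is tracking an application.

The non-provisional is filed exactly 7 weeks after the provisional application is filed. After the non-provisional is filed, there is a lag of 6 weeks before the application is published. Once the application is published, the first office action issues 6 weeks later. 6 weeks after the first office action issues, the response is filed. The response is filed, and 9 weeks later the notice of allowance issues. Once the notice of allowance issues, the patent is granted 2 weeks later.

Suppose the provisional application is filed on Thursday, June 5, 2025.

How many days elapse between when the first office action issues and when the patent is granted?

Causal path: the first office action issues → the response is filed → the notice of allowance issues → the patent is granted.
Total delay along the path: 6 + 9 + 2 weeks = 17 weeks = 119 days.

119 days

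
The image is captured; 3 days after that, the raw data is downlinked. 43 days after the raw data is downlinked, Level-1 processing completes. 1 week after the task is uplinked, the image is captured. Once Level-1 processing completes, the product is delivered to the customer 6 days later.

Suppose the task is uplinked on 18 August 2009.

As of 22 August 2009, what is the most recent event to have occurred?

The task is uplinked: Aug 18, 2009.
The image is captured: Aug 18, 2009 + 1 week = Aug 25, 2009.
The raw data is downlinked: Aug 25, 2009 + 3 days = Aug 28, 2009.
Level-1 processing completes: Aug 28, 2009 + 43 days = Oct 10, 2009.
The product is delivered to the customer: Oct 10, 2009 + 6 days = Oct 16, 2009.
Aug 22, 2009 falls between when the task is uplinked (Aug 18, 2009) and when the image is captured (Aug 25, 2009).

The task is uplinked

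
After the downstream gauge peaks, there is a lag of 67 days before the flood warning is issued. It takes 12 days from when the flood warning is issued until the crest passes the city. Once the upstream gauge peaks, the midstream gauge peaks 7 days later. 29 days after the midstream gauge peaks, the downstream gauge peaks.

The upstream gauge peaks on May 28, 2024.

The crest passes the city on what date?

The upstream gauge peaks: May 28, 2024.
The midstream gauge peaks: May 28, 2024 + 7 days = Jun 4, 2024.
The downstream gauge peaks: Jun 4, 2024 + 29 days = Jul 3, 2024.
The flood warning is issued: Jul 3, 2024 + 67 days = Sep 8, 2024.
The crest passes the city: Sep 8, 2024 + 12 days = Sep 20, 2024.

September 20, 2024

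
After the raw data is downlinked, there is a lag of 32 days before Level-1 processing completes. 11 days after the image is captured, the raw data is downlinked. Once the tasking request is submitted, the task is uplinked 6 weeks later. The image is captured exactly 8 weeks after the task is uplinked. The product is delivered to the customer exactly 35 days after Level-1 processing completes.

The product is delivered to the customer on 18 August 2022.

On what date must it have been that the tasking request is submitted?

The product is delivered to the customer: Aug 18, 2022.
Level-1 processing completes: Aug 18, 2022 − 35 days = Jul 14, 2022.
The raw data is downlinked: Jul 14, 2022 − 32 days = Jun 12, 2022.
The image is captured: Jun 12, 2022 − 11 days = Jun 1, 2022.
The task is uplinked: Jun 1, 2022 − 8 weeks = Apr 6, 2022.
The tasking request is submitted: Apr 6, 2022 − 6 weeks = Feb 23, 2022.

23 February 2022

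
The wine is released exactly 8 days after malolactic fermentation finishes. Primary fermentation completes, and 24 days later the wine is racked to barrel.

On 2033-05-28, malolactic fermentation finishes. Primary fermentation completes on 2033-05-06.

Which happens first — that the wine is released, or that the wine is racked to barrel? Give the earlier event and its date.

Malolactic fermentation finishes: May 28, 2033.
The wine is released: May 28, 2033 + 8 days = Jun 5, 2033.
Primary fermentation completes: May 6, 2033.
The wine is racked to barrel: May 6, 2033 + 24 days = May 30, 2033.
Comparing: the wine is released on Jun 5, 2033 vs the wine is racked to barrel on May 30, 2033. Earlier: the wine is racked to barrel.

The wine is racked to barrel — 2033-05-30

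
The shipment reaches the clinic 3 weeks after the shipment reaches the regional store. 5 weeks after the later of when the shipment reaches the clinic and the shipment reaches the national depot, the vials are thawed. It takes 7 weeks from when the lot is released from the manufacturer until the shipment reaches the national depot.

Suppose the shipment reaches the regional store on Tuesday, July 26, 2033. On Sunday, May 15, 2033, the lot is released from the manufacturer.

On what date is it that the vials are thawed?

The shipment reaches the regional store: Jul 26, 2033.
The shipment reaches the clinic: Jul 26, 2033 + 3 weeks = Aug 16, 2033.
The lot is released from the manufacturer: May 15, 2033.
The shipment reaches the national depot: May 15, 2033 + 7 weeks = Jul 3, 2033.
Both prerequisites met — the shipment reaches the clinic (Aug 16, 2033), the shipment reaches the national depot (Jul 3, 2033); the later is Aug 16, 2033.
The vials are thawed: Aug 16, 2033 + 5 weeks = Sep 20, 2033.

Tuesday, September 20, 2033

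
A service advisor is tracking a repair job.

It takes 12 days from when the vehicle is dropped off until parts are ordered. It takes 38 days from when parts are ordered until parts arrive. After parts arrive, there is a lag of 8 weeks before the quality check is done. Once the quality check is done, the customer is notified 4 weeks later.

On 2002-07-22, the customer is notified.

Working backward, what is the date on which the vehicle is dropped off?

2002-03-10

The customer is notified: Jul 22, 2002.
The quality check is done: Jul 22, 2002 − 4 weeks = Jun 24, 2002.
Parts arrive: Jun 24, 2002 − 8 weeks = Apr 29, 2002.
Parts are ordered: Apr 29, 2002 − 38 days = Mar 22, 2002.
The vehicle is dropped off: Mar 22, 2002 − 12 days = Mar 10, 2002.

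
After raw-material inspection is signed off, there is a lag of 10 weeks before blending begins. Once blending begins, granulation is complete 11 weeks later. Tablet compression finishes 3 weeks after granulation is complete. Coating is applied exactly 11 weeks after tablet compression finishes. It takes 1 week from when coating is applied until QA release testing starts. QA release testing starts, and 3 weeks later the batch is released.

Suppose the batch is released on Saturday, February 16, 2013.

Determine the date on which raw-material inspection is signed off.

The batch is released: Feb 16, 2013.
QA release testing starts: Feb 16, 2013 − 3 weeks = Jan 26, 2013.
Coating is applied: Jan 26, 2013 − 1 week = Jan 19, 2013.
Tablet compression finishes: Jan 19, 2013 − 11 weeks = Nov 3, 2012.
Granulation is complete: Nov 3, 2012 − 3 weeks = Oct 13, 2012.
Blending begins: Oct 13, 2012 − 11 weeks = Jul 28, 2012.
Raw-material inspection is signed off: Jul 28, 2012 − 10 weeks = May 19, 2012.

Saturday, May 19, 2012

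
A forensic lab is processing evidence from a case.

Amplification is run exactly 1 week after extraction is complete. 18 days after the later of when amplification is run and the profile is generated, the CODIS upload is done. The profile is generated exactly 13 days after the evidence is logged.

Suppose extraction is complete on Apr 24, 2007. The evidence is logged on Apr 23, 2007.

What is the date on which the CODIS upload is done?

Extraction is complete: Apr 24, 2007.
Amplification is run: Apr 24, 2007 + 1 week = May 1, 2007.
The evidence is logged: Apr 23, 2007.
The profile is generated: Apr 23, 2007 + 13 days = May 6, 2007.
Both prerequisites met — amplification is run (May 1, 2007), the profile is generated (May 6, 2007); the later is May 6, 2007.
The CODIS upload is done: May 6, 2007 + 18 days = May 24, 2007.

May 24, 2007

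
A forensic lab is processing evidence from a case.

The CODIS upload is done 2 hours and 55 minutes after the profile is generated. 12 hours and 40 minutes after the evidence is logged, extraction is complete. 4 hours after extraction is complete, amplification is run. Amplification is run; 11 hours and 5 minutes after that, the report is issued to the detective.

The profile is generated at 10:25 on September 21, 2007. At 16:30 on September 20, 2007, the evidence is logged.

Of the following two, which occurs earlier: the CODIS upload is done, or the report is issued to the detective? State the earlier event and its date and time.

The profile is generated: 10:25 Sep 21, 2007.
The CODIS upload is done: 10:25 Sep 21, 2007 + 2h55m = 13:20 Sep 21, 2007.
The evidence is logged: 16:30 Sep 20, 2007.
Extraction is complete: 16:30 Sep 20, 2007 + 12h40m = 05:10 Sep 21, 2007.
Amplification is run: 05:10 Sep 21, 2007 + 4h = 09:10 Sep 21, 2007.
The report is issued to the detective: 09:10 Sep 21, 2007 + 11h05m = 20:15 Sep 21, 2007.
Comparing: the CODIS upload is done at 13:20 Sep 21, 2007 vs the report is issued to the detective at 20:15 Sep 21, 2007. Earlier: the CODIS upload is done.

The CODIS upload is done — 13:20 on September 21, 2007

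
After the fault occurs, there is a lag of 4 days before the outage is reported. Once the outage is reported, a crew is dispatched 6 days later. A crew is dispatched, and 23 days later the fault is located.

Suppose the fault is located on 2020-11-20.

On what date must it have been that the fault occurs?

The fault is located: Nov 20, 2020.
A crew is dispatched: Nov 20, 2020 − 23 days = Oct 28, 2020.
The outage is reported: Oct 28, 2020 − 6 days = Oct 22, 2020.
The fault occurs: Oct 22, 2020 − 4 days = Oct 18, 2020.

2020-10-18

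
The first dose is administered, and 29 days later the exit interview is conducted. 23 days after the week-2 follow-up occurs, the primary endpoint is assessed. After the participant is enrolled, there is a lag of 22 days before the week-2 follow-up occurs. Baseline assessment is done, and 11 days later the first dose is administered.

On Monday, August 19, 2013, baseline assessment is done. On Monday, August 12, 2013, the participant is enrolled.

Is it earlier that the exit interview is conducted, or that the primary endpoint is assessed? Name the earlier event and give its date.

The primary endpoint is assessed — Thursday, September 26, 2013

Baseline assessment is done: Aug 19, 2013.
The first dose is administered: Aug 19, 2013 + 11 days = Aug 30, 2013.
The exit interview is conducted: Aug 30, 2013 + 29 days = Sep 28, 2013.
The participant is enrolled: Aug 12, 2013.
The week-2 follow-up occurs: Aug 12, 2013 + 22 days = Sep 3, 2013.
The primary endpoint is assessed: Sep 3, 2013 + 23 days = Sep 26, 2013.
Comparing: the exit interview is conducted on Sep 28, 2013 vs the primary endpoint is assessed on Sep 26, 2013. Earlier: the primary endpoint is assessed.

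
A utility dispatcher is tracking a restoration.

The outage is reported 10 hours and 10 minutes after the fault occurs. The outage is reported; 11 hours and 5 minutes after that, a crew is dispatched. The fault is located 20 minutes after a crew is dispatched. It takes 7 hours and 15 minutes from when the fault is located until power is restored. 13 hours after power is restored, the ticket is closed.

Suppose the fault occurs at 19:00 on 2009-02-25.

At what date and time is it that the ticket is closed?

The fault occurs: 19:00 Feb 25, 2009.
The outage is reported: 19:00 Feb 25, 2009 + 10h10m = 05:10 Feb 26, 2009.
A crew is dispatched: 05:10 Feb 26, 2009 + 11h05m = 16:15 Feb 26, 2009.
The fault is located: 16:15 Feb 26, 2009 + 20m = 16:35 Feb 26, 2009.
Power is restored: 16:35 Feb 26, 2009 + 7h15m = 23:50 Feb 26, 2009.
The ticket is closed: 23:50 Feb 26, 2009 + 13h = 12:50 Feb 27, 2009.

12:50 on 2009-02-27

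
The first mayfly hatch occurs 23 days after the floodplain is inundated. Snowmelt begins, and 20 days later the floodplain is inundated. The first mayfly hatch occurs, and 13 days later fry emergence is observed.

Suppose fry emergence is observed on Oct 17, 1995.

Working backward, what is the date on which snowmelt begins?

Fry emergence is observed: Oct 17, 1995.
The first mayfly hatch occurs: Oct 17, 1995 − 13 days = Oct 4, 1995.
The floodplain is inundated: Oct 4, 1995 − 23 days = Sep 11, 1995.
Snowmelt begins: Sep 11, 1995 − 20 days = Aug 22, 1995.

Aug 22, 1995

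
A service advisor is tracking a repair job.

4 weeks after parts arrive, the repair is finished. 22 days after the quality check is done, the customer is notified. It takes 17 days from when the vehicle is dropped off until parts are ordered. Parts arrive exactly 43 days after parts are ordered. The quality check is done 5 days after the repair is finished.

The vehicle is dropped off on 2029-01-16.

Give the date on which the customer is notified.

The vehicle is dropped off: Jan 16, 2029.
Parts are ordered: Jan 16, 2029 + 17 days = Feb 2, 2029.
Parts arrive: Feb 2, 2029 + 43 days = Mar 17, 2029.
The repair is finished: Mar 17, 2029 + 4 weeks = Apr 14, 2029.
The quality check is done: Apr 14, 2029 + 5 days = Apr 19, 2029.
The customer is notified: Apr 19, 2029 + 22 days = May 11, 2029.

2029-05-11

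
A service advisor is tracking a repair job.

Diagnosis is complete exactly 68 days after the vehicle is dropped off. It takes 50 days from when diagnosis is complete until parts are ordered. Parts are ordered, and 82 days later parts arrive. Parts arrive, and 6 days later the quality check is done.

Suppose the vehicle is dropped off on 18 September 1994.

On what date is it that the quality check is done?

12 April 1995

The vehicle is dropped off: Sep 18, 1994.
Diagnosis is complete: Sep 18, 1994 + 68 days = Nov 25, 1994.
Parts are ordered: Nov 25, 1994 + 50 days = Jan 14, 1995.
Parts arrive: Jan 14, 1995 + 82 days = Apr 6, 1995.
The quality check is done: Apr 6, 1995 + 6 days = Apr 12, 1995.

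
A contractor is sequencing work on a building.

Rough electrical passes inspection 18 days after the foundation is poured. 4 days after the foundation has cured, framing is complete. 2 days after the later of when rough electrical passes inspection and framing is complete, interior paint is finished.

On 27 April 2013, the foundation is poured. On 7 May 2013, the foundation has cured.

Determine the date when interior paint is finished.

17 May 2013

The foundation is poured: Apr 27, 2013.
Rough electrical passes inspection: Apr 27, 2013 + 18 days = May 15, 2013.
The foundation has cured: May 7, 2013.
Framing is complete: May 7, 2013 + 4 days = May 11, 2013.
Both prerequisites met — rough electrical passes inspection (May 15, 2013), framing is complete (May 11, 2013); the later is May 15, 2013.
Interior paint is finished: May 15, 2013 + 2 days = May 17, 2013.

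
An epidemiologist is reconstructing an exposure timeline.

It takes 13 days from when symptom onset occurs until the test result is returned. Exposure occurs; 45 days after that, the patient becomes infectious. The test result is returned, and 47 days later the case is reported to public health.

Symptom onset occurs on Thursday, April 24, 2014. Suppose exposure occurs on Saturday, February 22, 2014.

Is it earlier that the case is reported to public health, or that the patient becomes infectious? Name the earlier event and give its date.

Symptom onset occurs: Apr 24, 2014.
The test result is returned: Apr 24, 2014 + 13 days = May 7, 2014.
The case is reported to public health: May 7, 2014 + 47 days = Jun 23, 2014.
Exposure occurs: Feb 22, 2014.
The patient becomes infectious: Feb 22, 2014 + 45 days = Apr 8, 2014.
Comparing: the case is reported to public health on Jun 23, 2014 vs the patient becomes infectious on Apr 8, 2014. Earlier: the patient becomes infectious.

The patient becomes infectious — Tuesday, April 8, 2014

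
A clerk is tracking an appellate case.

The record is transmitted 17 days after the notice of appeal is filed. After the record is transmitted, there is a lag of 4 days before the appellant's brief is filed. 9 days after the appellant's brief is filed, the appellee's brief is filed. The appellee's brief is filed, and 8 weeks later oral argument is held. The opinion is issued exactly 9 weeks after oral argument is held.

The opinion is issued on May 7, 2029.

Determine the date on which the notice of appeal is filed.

The opinion is issued: May 7, 2029.
Oral argument is held: May 7, 2029 − 9 weeks = Mar 5, 2029.
The appellee's brief is filed: Mar 5, 2029 − 8 weeks = Jan 8, 2029.
The appellant's brief is filed: Jan 8, 2029 − 9 days = Dec 30, 2028.
The record is transmitted: Dec 30, 2028 − 4 days = Dec 26, 2028.
The notice of appeal is filed: Dec 26, 2028 − 17 days = Dec 9, 2028.

December 9, 2028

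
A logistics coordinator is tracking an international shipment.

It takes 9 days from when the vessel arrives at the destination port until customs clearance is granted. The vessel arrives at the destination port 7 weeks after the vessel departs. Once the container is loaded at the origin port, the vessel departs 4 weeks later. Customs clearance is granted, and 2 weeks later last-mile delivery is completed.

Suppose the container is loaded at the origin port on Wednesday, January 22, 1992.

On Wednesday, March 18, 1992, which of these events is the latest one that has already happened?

The container is loaded at the origin port: Jan 22, 1992.
The vessel departs: Jan 22, 1992 + 4 weeks = Feb 19, 1992.
The vessel arrives at the destination port: Feb 19, 1992 + 7 weeks = Apr 8, 1992.
Customs clearance is granted: Apr 8, 1992 + 9 days = Apr 17, 1992.
Last-mile delivery is completed: Apr 17, 1992 + 2 weeks = May 1, 1992.
Mar 18, 1992 falls between when the vessel departs (Feb 19, 1992) and when the vessel arrives at the destination port (Apr 8, 1992).

The vessel departs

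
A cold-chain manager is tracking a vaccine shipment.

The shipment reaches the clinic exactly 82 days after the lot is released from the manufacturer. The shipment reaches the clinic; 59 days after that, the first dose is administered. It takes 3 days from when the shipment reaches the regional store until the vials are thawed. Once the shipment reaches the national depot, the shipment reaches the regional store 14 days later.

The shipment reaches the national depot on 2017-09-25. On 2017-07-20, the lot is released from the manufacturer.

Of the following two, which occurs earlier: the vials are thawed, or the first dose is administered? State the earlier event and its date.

The vials are thawed — 2017-10-12

The shipment reaches the national depot: Sep 25, 2017.
The shipment reaches the regional store: Sep 25, 2017 + 14 days = Oct 9, 2017.
The vials are thawed: Oct 9, 2017 + 3 days = Oct 12, 2017.
The lot is released from the manufacturer: Jul 20, 2017.
The shipment reaches the clinic: Jul 20, 2017 + 82 days = Oct 10, 2017.
The first dose is administered: Oct 10, 2017 + 59 days = Dec 8, 2017.
Comparing: the vials are thawed on Oct 12, 2017 vs the first dose is administered on Dec 8, 2017. Earlier: the vials are thawed.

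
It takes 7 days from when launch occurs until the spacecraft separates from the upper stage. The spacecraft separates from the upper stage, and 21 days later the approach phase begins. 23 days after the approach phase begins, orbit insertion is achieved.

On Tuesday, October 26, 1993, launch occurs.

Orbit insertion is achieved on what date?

Thursday, December 16, 1993

Launch occurs: Oct 26, 1993.
The spacecraft separates from the upper stage: Oct 26, 1993 + 7 days = Nov 2, 1993.
The approach phase begins: Nov 2, 1993 + 21 days = Nov 23, 1993.
Orbit insertion is achieved: Nov 23, 1993 + 23 days = Dec 16, 1993.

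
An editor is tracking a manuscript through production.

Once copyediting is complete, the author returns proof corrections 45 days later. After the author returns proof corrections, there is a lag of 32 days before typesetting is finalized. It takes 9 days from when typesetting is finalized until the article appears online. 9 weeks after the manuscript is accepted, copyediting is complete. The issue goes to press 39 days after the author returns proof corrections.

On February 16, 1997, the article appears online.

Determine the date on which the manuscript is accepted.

September 20, 1996

The article appears online: Feb 16, 1997.
Typesetting is finalized: Feb 16, 1997 − 9 days = Feb 7, 1997.
The author returns proof corrections: Feb 7, 1997 − 32 days = Jan 6, 1997.
Copyediting is complete: Jan 6, 1997 − 45 days = Nov 22, 1996.
The manuscript is accepted: Nov 22, 1996 − 9 weeks = Sep 20, 1996.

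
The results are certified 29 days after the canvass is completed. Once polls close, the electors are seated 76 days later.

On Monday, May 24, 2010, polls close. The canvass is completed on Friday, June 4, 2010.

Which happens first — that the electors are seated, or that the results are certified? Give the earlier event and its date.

Polls close: May 24, 2010.
The electors are seated: May 24, 2010 + 76 days = Aug 8, 2010.
The canvass is completed: Jun 4, 2010.
The results are certified: Jun 4, 2010 + 29 days = Jul 3, 2010.
Comparing: the electors are seated on Aug 8, 2010 vs the results are certified on Jul 3, 2010. Earlier: the results are certified.

The results are certified — Saturday, July 3, 2010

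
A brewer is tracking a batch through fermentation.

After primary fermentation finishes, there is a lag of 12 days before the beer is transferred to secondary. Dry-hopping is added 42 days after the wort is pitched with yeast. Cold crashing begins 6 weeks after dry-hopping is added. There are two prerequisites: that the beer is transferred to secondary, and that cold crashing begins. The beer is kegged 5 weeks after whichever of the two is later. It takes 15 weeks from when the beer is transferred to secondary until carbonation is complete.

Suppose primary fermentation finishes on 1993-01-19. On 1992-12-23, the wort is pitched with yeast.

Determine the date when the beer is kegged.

Primary fermentation finishes: Jan 19, 1993.
The beer is transferred to secondary: Jan 19, 1993 + 12 days = Jan 31, 1993.
The wort is pitched with yeast: Dec 23, 1992.
Dry-hopping is added: Dec 23, 1992 + 42 days = Feb 3, 1993.
Cold crashing begins: Feb 3, 1993 + 6 weeks = Mar 17, 1993.
Both prerequisites met — the beer is transferred to secondary (Jan 31, 1993), cold crashing begins (Mar 17, 1993); the later is Mar 17, 1993.
The beer is kegged: Mar 17, 1993 + 5 weeks = Apr 21, 1993.

1993-04-21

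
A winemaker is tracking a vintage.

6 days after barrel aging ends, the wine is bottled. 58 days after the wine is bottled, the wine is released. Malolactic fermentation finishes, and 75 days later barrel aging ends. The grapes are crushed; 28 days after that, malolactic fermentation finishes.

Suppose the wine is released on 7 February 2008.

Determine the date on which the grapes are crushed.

24 August 2007

The wine is released: Feb 7, 2008.
The wine is bottled: Feb 7, 2008 − 58 days = Dec 11, 2007.
Barrel aging ends: Dec 11, 2007 − 6 days = Dec 5, 2007.
Malolactic fermentation finishes: Dec 5, 2007 − 75 days = Sep 21, 2007.
The grapes are crushed: Sep 21, 2007 − 28 days = Aug 24, 2007.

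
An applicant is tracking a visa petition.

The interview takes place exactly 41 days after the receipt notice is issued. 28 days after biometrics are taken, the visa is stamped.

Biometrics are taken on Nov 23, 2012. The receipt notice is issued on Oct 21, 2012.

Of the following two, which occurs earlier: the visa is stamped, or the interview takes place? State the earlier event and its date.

Biometrics are taken: Nov 23, 2012.
The visa is stamped: Nov 23, 2012 + 28 days = Dec 21, 2012.
The receipt notice is issued: Oct 21, 2012.
The interview takes place: Oct 21, 2012 + 41 days = Dec 1, 2012.
Comparing: the visa is stamped on Dec 21, 2012 vs the interview takes place on Dec 1, 2012. Earlier: the interview takes place.

The interview takes place — Dec 1, 2012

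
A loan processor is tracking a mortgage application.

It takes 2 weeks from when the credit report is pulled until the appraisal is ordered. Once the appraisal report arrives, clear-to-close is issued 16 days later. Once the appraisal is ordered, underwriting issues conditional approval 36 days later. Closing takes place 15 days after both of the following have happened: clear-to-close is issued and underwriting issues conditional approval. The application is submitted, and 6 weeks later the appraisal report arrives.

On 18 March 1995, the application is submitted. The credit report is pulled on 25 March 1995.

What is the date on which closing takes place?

30 May 1995

The application is submitted: Mar 18, 1995.
The appraisal report arrives: Mar 18, 1995 + 6 weeks = Apr 29, 1995.
Clear-to-close is issued: Apr 29, 1995 + 16 days = May 15, 1995.
The credit report is pulled: Mar 25, 1995.
The appraisal is ordered: Mar 25, 1995 + 2 weeks = Apr 8, 1995.
Underwriting issues conditional approval: Apr 8, 1995 + 36 days = May 14, 1995.
Both prerequisites met — clear-to-close is issued (May 15, 1995), underwriting issues conditional approval (May 14, 1995); the later is May 15, 1995.
Closing takes place: May 15, 1995 + 15 days = May 30, 1995.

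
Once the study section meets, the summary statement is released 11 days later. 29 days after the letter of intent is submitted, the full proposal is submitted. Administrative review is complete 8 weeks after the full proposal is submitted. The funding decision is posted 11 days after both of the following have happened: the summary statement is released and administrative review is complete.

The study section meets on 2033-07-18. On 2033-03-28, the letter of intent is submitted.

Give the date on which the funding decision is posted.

2033-08-09

The study section meets: Jul 18, 2033.
The summary statement is released: Jul 18, 2033 + 11 days = Jul 29, 2033.
The letter of intent is submitted: Mar 28, 2033.
The full proposal is submitted: Mar 28, 2033 + 29 days = Apr 26, 2033.
Administrative review is complete: Apr 26, 2033 + 8 weeks = Jun 21, 2033.
Both prerequisites met — the summary statement is released (Jul 29, 2033), administrative review is complete (Jun 21, 2033); the later is Jul 29, 2033.
The funding decision is posted: Jul 29, 2033 + 11 days = Aug 9, 2033.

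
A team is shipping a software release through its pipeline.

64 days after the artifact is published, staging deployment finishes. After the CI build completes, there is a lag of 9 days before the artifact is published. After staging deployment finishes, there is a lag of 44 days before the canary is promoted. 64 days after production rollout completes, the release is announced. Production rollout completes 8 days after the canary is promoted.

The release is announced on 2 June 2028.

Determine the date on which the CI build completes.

26 November 2027

The release is announced: Jun 2, 2028.
Production rollout completes: Jun 2, 2028 − 64 days = Mar 30, 2028.
The canary is promoted: Mar 30, 2028 − 8 days = Mar 22, 2028.
Staging deployment finishes: Mar 22, 2028 − 44 days = Feb 7, 2028.
The artifact is published: Feb 7, 2028 − 64 days = Dec 5, 2027.
The CI build completes: Dec 5, 2027 − 9 days = Nov 26, 2027.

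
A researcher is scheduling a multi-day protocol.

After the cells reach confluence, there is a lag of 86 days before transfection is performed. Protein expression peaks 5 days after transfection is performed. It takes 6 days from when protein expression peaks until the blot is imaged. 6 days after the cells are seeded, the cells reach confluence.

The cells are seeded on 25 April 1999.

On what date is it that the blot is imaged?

The cells are seeded: Apr 25, 1999.
The cells reach confluence: Apr 25, 1999 + 6 days = May 1, 1999.
Transfection is performed: May 1, 1999 + 86 days = Jul 26, 1999.
Protein expression peaks: Jul 26, 1999 + 5 days = Jul 31, 1999.
The blot is imaged: Jul 31, 1999 + 6 days = Aug 6, 1999.

6 August 1999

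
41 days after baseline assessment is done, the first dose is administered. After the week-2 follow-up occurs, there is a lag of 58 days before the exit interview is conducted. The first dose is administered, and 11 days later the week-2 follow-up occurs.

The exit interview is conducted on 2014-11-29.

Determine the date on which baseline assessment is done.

2014-08-11

The exit interview is conducted: Nov 29, 2014.
The week-2 follow-up occurs: Nov 29, 2014 − 58 days = Oct 2, 2014.
The first dose is administered: Oct 2, 2014 − 11 days = Sep 21, 2014.
Baseline assessment is done: Sep 21, 2014 − 41 days = Aug 11, 2014.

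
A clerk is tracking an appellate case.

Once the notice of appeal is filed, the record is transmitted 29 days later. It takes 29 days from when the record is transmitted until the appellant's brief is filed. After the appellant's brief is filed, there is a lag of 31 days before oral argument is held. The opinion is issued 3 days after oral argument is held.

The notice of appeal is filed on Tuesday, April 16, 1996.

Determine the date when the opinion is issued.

The notice of appeal is filed: Apr 16, 1996.
The record is transmitted: Apr 16, 1996 + 29 days = May 15, 1996.
The appellant's brief is filed: May 15, 1996 + 29 days = Jun 13, 1996.
Oral argument is held: Jun 13, 1996 + 31 days = Jul 14, 1996.
The opinion is issued: Jul 14, 1996 + 3 days = Jul 17, 1996.

Wednesday, July 17, 1996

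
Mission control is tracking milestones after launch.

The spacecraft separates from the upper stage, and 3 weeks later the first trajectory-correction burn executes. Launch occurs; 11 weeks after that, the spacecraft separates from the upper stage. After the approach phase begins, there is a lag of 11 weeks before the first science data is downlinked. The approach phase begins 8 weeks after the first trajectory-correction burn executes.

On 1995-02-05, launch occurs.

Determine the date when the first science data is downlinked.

1995-09-24

Launch occurs: Feb 5, 1995.
The spacecraft separates from the upper stage: Feb 5, 1995 + 11 weeks = Apr 23, 1995.
The first trajectory-correction burn executes: Apr 23, 1995 + 3 weeks = May 14, 1995.
The approach phase begins: May 14, 1995 + 8 weeks = Jul 9, 1995.
The first science data is downlinked: Jul 9, 1995 + 11 weeks = Sep 24, 1995.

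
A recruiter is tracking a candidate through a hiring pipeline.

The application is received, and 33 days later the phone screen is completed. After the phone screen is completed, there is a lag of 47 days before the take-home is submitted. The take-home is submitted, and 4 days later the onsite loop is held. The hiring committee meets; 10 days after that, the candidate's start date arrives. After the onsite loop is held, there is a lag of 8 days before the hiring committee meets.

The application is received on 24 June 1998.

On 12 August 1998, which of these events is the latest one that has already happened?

The application is received: Jun 24, 1998.
The phone screen is completed: Jun 24, 1998 + 33 days = Jul 27, 1998.
The take-home is submitted: Jul 27, 1998 + 47 days = Sep 12, 1998.
The onsite loop is held: Sep 12, 1998 + 4 days = Sep 16, 1998.
The hiring committee meets: Sep 16, 1998 + 8 days = Sep 24, 1998.
The candidate's start date arrives: Sep 24, 1998 + 10 days = Oct 4, 1998.
Aug 12, 1998 falls between when the phone screen is completed (Jul 27, 1998) and when the take-home is submitted (Sep 12, 1998).

The phone screen is completed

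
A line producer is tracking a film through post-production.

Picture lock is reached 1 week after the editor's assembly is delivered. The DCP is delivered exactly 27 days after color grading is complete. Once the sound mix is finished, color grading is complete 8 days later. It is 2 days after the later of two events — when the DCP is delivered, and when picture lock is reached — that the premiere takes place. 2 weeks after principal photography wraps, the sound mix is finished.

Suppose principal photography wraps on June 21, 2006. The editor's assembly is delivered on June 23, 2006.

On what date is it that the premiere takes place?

August 11, 2006

Principal photography wraps: Jun 21, 2006.
The sound mix is finished: Jun 21, 2006 + 2 weeks = Jul 5, 2006.
Color grading is complete: Jul 5, 2006 + 8 days = Jul 13, 2006.
The DCP is delivered: Jul 13, 2006 + 27 days = Aug 9, 2006.
The editor's assembly is delivered: Jun 23, 2006.
Picture lock is reached: Jun 23, 2006 + 1 week = Jun 30, 2006.
Both prerequisites met — the DCP is delivered (Aug 9, 2006), picture lock is reached (Jun 30, 2006); the later is Aug 9, 2006.
The premiere takes place: Aug 9, 2006 + 2 days = Aug 11, 2006.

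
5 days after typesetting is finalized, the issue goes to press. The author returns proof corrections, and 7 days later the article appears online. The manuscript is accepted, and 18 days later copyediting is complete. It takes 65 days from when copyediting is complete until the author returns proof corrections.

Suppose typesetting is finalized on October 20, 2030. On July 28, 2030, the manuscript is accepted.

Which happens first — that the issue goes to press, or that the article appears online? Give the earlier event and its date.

The issue goes to press — October 25, 2030

Typesetting is finalized: Oct 20, 2030.
The issue goes to press: Oct 20, 2030 + 5 days = Oct 25, 2030.
The manuscript is accepted: Jul 28, 2030.
Copyediting is complete: Jul 28, 2030 + 18 days = Aug 15, 2030.
The author returns proof corrections: Aug 15, 2030 + 65 days = Oct 19, 2030.
The article appears online: Oct 19, 2030 + 7 days = Oct 26, 2030.
Comparing: the issue goes to press on Oct 25, 2030 vs the article appears online on Oct 26, 2030. Earlier: the issue goes to press.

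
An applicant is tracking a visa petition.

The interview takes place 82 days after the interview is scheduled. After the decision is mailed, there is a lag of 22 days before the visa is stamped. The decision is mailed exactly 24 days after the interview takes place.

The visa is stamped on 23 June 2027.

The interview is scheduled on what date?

The visa is stamped: Jun 23, 2027.
The decision is mailed: Jun 23, 2027 − 22 days = Jun 1, 2027.
The interview takes place: Jun 1, 2027 − 24 days = May 8, 2027.
The interview is scheduled: May 8, 2027 − 82 days = Feb 15, 2027.

15 February 2027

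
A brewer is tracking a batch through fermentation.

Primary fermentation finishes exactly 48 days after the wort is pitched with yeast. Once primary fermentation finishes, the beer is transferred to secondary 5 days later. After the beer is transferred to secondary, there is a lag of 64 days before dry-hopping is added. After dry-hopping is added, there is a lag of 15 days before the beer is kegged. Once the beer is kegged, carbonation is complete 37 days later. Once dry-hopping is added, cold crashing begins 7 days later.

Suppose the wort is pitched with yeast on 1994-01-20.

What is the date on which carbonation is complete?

The wort is pitched with yeast: Jan 20, 1994.
Primary fermentation finishes: Jan 20, 1994 + 48 days = Mar 9, 1994.
The beer is transferred to secondary: Mar 9, 1994 + 5 days = Mar 14, 1994.
Dry-hopping is added: Mar 14, 1994 + 64 days = May 17, 1994.
The beer is kegged: May 17, 1994 + 15 days = Jun 1, 1994.
Carbonation is complete: Jun 1, 1994 + 37 days = Jul 8, 1994.

1994-07-08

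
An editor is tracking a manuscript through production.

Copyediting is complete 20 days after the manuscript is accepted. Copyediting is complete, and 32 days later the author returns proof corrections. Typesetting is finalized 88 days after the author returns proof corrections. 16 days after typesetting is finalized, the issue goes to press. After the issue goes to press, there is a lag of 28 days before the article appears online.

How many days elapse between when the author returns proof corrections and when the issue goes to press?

104 days

Causal path: the author returns proof corrections → typesetting is finalized → the issue goes to press.
Total delay along the path: 88 + 16 = 104 days.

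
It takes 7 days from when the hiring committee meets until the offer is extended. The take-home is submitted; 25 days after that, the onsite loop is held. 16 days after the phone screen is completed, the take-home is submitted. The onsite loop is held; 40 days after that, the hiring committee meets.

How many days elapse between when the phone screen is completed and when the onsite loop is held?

Causal path: the phone screen is completed → the take-home is submitted → the onsite loop is held.
Total delay along the path: 16 + 25 = 41 days.

41 days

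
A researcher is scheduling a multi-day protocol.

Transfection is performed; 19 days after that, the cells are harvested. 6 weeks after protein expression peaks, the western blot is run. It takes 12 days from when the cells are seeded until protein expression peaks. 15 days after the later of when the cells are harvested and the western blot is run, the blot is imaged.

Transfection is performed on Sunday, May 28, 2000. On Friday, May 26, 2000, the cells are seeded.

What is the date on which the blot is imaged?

Thursday, August 3, 2000

Transfection is performed: May 28, 2000.
The cells are harvested: May 28, 2000 + 19 days = Jun 16, 2000.
The cells are seeded: May 26, 2000.
Protein expression peaks: May 26, 2000 + 12 days = Jun 7, 2000.
The western blot is run: Jun 7, 2000 + 6 weeks = Jul 19, 2000.
Both prerequisites met — the cells are harvested (Jun 16, 2000), the western blot is run (Jul 19, 2000); the later is Jul 19, 2000.
The blot is imaged: Jul 19, 2000 + 15 days = Aug 3, 2000.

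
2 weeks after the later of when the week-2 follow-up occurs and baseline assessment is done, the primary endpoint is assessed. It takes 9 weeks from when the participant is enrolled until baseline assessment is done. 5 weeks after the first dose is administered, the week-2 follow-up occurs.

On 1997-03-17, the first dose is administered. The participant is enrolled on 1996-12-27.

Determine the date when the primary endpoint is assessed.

1997-05-05

The first dose is administered: Mar 17, 1997.
The week-2 follow-up occurs: Mar 17, 1997 + 5 weeks = Apr 21, 1997.
The participant is enrolled: Dec 27, 1996.
Baseline assessment is done: Dec 27, 1996 + 9 weeks = Feb 28, 1997.
Both prerequisites met — the week-2 follow-up occurs (Apr 21, 1997), baseline assessment is done (Feb 28, 1997); the later is Apr 21, 1997.
The primary endpoint is assessed: Apr 21, 1997 + 2 weeks = May 5, 1997.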